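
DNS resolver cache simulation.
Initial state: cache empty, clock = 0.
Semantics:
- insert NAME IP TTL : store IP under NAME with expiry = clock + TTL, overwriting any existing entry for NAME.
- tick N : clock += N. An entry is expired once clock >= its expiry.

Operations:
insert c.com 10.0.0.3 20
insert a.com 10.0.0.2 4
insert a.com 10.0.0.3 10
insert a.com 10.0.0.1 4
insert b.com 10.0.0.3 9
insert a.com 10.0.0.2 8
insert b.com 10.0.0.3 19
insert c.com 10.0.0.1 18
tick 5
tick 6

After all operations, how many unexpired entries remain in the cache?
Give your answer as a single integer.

Op 1: insert c.com -> 10.0.0.3 (expiry=0+20=20). clock=0
Op 2: insert a.com -> 10.0.0.2 (expiry=0+4=4). clock=0
Op 3: insert a.com -> 10.0.0.3 (expiry=0+10=10). clock=0
Op 4: insert a.com -> 10.0.0.1 (expiry=0+4=4). clock=0
Op 5: insert b.com -> 10.0.0.3 (expiry=0+9=9). clock=0
Op 6: insert a.com -> 10.0.0.2 (expiry=0+8=8). clock=0
Op 7: insert b.com -> 10.0.0.3 (expiry=0+19=19). clock=0
Op 8: insert c.com -> 10.0.0.1 (expiry=0+18=18). clock=0
Op 9: tick 5 -> clock=5.
Op 10: tick 6 -> clock=11. purged={a.com}
Final cache (unexpired): {b.com,c.com} -> size=2

Answer: 2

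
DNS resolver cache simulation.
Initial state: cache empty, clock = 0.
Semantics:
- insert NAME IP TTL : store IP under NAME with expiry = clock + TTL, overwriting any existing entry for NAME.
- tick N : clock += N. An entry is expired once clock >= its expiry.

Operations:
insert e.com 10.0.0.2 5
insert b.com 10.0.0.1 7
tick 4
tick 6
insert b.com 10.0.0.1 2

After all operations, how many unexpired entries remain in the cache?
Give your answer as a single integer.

Answer: 1

Derivation:
Op 1: insert e.com -> 10.0.0.2 (expiry=0+5=5). clock=0
Op 2: insert b.com -> 10.0.0.1 (expiry=0+7=7). clock=0
Op 3: tick 4 -> clock=4.
Op 4: tick 6 -> clock=10. purged={b.com,e.com}
Op 5: insert b.com -> 10.0.0.1 (expiry=10+2=12). clock=10
Final cache (unexpired): {b.com} -> size=1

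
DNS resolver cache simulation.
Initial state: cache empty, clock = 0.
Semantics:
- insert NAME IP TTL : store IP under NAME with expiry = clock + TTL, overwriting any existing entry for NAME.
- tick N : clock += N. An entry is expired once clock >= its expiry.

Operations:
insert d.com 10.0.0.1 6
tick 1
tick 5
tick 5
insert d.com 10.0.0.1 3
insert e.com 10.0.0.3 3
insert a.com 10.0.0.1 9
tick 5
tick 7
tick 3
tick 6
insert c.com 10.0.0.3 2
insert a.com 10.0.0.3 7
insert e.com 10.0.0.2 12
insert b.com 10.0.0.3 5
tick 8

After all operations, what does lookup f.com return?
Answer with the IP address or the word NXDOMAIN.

Op 1: insert d.com -> 10.0.0.1 (expiry=0+6=6). clock=0
Op 2: tick 1 -> clock=1.
Op 3: tick 5 -> clock=6. purged={d.com}
Op 4: tick 5 -> clock=11.
Op 5: insert d.com -> 10.0.0.1 (expiry=11+3=14). clock=11
Op 6: insert e.com -> 10.0.0.3 (expiry=11+3=14). clock=11
Op 7: insert a.com -> 10.0.0.1 (expiry=11+9=20). clock=11
Op 8: tick 5 -> clock=16. purged={d.com,e.com}
Op 9: tick 7 -> clock=23. purged={a.com}
Op 10: tick 3 -> clock=26.
Op 11: tick 6 -> clock=32.
Op 12: insert c.com -> 10.0.0.3 (expiry=32+2=34). clock=32
Op 13: insert a.com -> 10.0.0.3 (expiry=32+7=39). clock=32
Op 14: insert e.com -> 10.0.0.2 (expiry=32+12=44). clock=32
Op 15: insert b.com -> 10.0.0.3 (expiry=32+5=37). clock=32
Op 16: tick 8 -> clock=40. purged={a.com,b.com,c.com}
lookup f.com: not in cache (expired or never inserted)

Answer: NXDOMAIN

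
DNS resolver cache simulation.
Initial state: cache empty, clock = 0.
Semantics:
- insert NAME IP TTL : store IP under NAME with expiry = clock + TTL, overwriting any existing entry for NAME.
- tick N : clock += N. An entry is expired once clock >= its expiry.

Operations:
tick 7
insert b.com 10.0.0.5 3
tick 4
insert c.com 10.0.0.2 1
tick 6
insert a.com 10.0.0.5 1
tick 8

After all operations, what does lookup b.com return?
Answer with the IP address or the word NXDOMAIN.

Answer: NXDOMAIN

Derivation:
Op 1: tick 7 -> clock=7.
Op 2: insert b.com -> 10.0.0.5 (expiry=7+3=10). clock=7
Op 3: tick 4 -> clock=11. purged={b.com}
Op 4: insert c.com -> 10.0.0.2 (expiry=11+1=12). clock=11
Op 5: tick 6 -> clock=17. purged={c.com}
Op 6: insert a.com -> 10.0.0.5 (expiry=17+1=18). clock=17
Op 7: tick 8 -> clock=25. purged={a.com}
lookup b.com: not in cache (expired or never inserted)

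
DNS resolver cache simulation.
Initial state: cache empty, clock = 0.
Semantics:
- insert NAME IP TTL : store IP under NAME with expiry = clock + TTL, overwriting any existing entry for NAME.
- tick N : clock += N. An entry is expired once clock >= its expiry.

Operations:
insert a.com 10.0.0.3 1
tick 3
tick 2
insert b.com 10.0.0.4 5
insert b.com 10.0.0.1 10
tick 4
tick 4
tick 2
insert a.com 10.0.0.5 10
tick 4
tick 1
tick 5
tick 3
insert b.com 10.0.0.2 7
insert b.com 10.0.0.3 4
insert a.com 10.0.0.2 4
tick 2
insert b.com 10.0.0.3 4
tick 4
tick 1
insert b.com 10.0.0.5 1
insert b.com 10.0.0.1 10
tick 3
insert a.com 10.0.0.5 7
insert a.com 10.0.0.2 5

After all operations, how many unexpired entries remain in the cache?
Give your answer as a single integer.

Answer: 2

Derivation:
Op 1: insert a.com -> 10.0.0.3 (expiry=0+1=1). clock=0
Op 2: tick 3 -> clock=3. purged={a.com}
Op 3: tick 2 -> clock=5.
Op 4: insert b.com -> 10.0.0.4 (expiry=5+5=10). clock=5
Op 5: insert b.com -> 10.0.0.1 (expiry=5+10=15). clock=5
Op 6: tick 4 -> clock=9.
Op 7: tick 4 -> clock=13.
Op 8: tick 2 -> clock=15. purged={b.com}
Op 9: insert a.com -> 10.0.0.5 (expiry=15+10=25). clock=15
Op 10: tick 4 -> clock=19.
Op 11: tick 1 -> clock=20.
Op 12: tick 5 -> clock=25. purged={a.com}
Op 13: tick 3 -> clock=28.
Op 14: insert b.com -> 10.0.0.2 (expiry=28+7=35). clock=28
Op 15: insert b.com -> 10.0.0.3 (expiry=28+4=32). clock=28
Op 16: insert a.com -> 10.0.0.2 (expiry=28+4=32). clock=28
Op 17: tick 2 -> clock=30.
Op 18: insert b.com -> 10.0.0.3 (expiry=30+4=34). clock=30
Op 19: tick 4 -> clock=34. purged={a.com,b.com}
Op 20: tick 1 -> clock=35.
Op 21: insert b.com -> 10.0.0.5 (expiry=35+1=36). clock=35
Op 22: insert b.com -> 10.0.0.1 (expiry=35+10=45). clock=35
Op 23: tick 3 -> clock=38.
Op 24: insert a.com -> 10.0.0.5 (expiry=38+7=45). clock=38
Op 25: insert a.com -> 10.0.0.2 (expiry=38+5=43). clock=38
Final cache (unexpired): {a.com,b.com} -> size=2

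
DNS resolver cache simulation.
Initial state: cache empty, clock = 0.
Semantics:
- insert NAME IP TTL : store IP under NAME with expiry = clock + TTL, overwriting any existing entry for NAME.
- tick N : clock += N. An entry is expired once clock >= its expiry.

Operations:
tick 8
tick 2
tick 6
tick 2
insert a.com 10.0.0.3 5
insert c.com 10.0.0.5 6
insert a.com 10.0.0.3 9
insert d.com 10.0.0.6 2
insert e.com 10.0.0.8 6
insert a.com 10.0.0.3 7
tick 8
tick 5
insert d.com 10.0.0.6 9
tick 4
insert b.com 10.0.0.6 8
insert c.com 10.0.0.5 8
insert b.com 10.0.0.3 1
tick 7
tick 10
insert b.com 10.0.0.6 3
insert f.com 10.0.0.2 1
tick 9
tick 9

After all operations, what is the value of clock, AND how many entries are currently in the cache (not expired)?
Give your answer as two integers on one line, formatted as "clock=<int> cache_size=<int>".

Answer: clock=70 cache_size=0

Derivation:
Op 1: tick 8 -> clock=8.
Op 2: tick 2 -> clock=10.
Op 3: tick 6 -> clock=16.
Op 4: tick 2 -> clock=18.
Op 5: insert a.com -> 10.0.0.3 (expiry=18+5=23). clock=18
Op 6: insert c.com -> 10.0.0.5 (expiry=18+6=24). clock=18
Op 7: insert a.com -> 10.0.0.3 (expiry=18+9=27). clock=18
Op 8: insert d.com -> 10.0.0.6 (expiry=18+2=20). clock=18
Op 9: insert e.com -> 10.0.0.8 (expiry=18+6=24). clock=18
Op 10: insert a.com -> 10.0.0.3 (expiry=18+7=25). clock=18
Op 11: tick 8 -> clock=26. purged={a.com,c.com,d.com,e.com}
Op 12: tick 5 -> clock=31.
Op 13: insert d.com -> 10.0.0.6 (expiry=31+9=40). clock=31
Op 14: tick 4 -> clock=35.
Op 15: insert b.com -> 10.0.0.6 (expiry=35+8=43). clock=35
Op 16: insert c.com -> 10.0.0.5 (expiry=35+8=43). clock=35
Op 17: insert b.com -> 10.0.0.3 (expiry=35+1=36). clock=35
Op 18: tick 7 -> clock=42. purged={b.com,d.com}
Op 19: tick 10 -> clock=52. purged={c.com}
Op 20: insert b.com -> 10.0.0.6 (expiry=52+3=55). clock=52
Op 21: insert f.com -> 10.0.0.2 (expiry=52+1=53). clock=52
Op 22: tick 9 -> clock=61. purged={b.com,f.com}
Op 23: tick 9 -> clock=70.
Final clock = 70
Final cache (unexpired): {} -> size=0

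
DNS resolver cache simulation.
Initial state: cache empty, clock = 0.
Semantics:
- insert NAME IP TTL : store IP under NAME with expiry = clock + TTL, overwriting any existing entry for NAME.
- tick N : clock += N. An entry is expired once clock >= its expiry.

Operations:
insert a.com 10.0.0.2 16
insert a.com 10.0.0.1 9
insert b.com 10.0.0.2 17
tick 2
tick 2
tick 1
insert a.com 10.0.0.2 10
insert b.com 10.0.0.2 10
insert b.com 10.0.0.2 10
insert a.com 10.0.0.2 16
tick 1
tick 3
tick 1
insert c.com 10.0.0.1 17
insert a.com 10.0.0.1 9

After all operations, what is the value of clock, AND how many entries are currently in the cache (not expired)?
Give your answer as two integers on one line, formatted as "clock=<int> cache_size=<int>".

Op 1: insert a.com -> 10.0.0.2 (expiry=0+16=16). clock=0
Op 2: insert a.com -> 10.0.0.1 (expiry=0+9=9). clock=0
Op 3: insert b.com -> 10.0.0.2 (expiry=0+17=17). clock=0
Op 4: tick 2 -> clock=2.
Op 5: tick 2 -> clock=4.
Op 6: tick 1 -> clock=5.
Op 7: insert a.com -> 10.0.0.2 (expiry=5+10=15). clock=5
Op 8: insert b.com -> 10.0.0.2 (expiry=5+10=15). clock=5
Op 9: insert b.com -> 10.0.0.2 (expiry=5+10=15). clock=5
Op 10: insert a.com -> 10.0.0.2 (expiry=5+16=21). clock=5
Op 11: tick 1 -> clock=6.
Op 12: tick 3 -> clock=9.
Op 13: tick 1 -> clock=10.
Op 14: insert c.com -> 10.0.0.1 (expiry=10+17=27). clock=10
Op 15: insert a.com -> 10.0.0.1 (expiry=10+9=19). clock=10
Final clock = 10
Final cache (unexpired): {a.com,b.com,c.com} -> size=3

Answer: clock=10 cache_size=3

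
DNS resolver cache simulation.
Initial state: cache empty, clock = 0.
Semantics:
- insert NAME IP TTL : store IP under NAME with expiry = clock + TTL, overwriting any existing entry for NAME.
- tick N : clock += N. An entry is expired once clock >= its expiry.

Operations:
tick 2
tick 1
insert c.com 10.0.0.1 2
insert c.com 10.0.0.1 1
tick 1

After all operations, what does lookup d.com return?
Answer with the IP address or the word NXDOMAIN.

Op 1: tick 2 -> clock=2.
Op 2: tick 1 -> clock=3.
Op 3: insert c.com -> 10.0.0.1 (expiry=3+2=5). clock=3
Op 4: insert c.com -> 10.0.0.1 (expiry=3+1=4). clock=3
Op 5: tick 1 -> clock=4. purged={c.com}
lookup d.com: not in cache (expired or never inserted)

Answer: NXDOMAIN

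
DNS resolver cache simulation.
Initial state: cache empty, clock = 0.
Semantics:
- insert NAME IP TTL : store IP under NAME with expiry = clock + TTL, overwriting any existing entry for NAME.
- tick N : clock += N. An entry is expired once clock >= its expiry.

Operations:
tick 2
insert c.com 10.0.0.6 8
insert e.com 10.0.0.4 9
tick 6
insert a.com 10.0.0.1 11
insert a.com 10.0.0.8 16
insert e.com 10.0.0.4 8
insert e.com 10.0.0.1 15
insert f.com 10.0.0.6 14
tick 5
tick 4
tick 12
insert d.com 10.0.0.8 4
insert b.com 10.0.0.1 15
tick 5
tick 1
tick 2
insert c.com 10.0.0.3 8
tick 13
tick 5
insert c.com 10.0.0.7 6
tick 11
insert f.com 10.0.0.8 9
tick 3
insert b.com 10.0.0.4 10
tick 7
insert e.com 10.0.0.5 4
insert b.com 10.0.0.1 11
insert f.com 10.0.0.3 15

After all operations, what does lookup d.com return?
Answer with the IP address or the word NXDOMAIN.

Answer: NXDOMAIN

Derivation:
Op 1: tick 2 -> clock=2.
Op 2: insert c.com -> 10.0.0.6 (expiry=2+8=10). clock=2
Op 3: insert e.com -> 10.0.0.4 (expiry=2+9=11). clock=2
Op 4: tick 6 -> clock=8.
Op 5: insert a.com -> 10.0.0.1 (expiry=8+11=19). clock=8
Op 6: insert a.com -> 10.0.0.8 (expiry=8+16=24). clock=8
Op 7: insert e.com -> 10.0.0.4 (expiry=8+8=16). clock=8
Op 8: insert e.com -> 10.0.0.1 (expiry=8+15=23). clock=8
Op 9: insert f.com -> 10.0.0.6 (expiry=8+14=22). clock=8
Op 10: tick 5 -> clock=13. purged={c.com}
Op 11: tick 4 -> clock=17.
Op 12: tick 12 -> clock=29. purged={a.com,e.com,f.com}
Op 13: insert d.com -> 10.0.0.8 (expiry=29+4=33). clock=29
Op 14: insert b.com -> 10.0.0.1 (expiry=29+15=44). clock=29
Op 15: tick 5 -> clock=34. purged={d.com}
Op 16: tick 1 -> clock=35.
Op 17: tick 2 -> clock=37.
Op 18: insert c.com -> 10.0.0.3 (expiry=37+8=45). clock=37
Op 19: tick 13 -> clock=50. purged={b.com,c.com}
Op 20: tick 5 -> clock=55.
Op 21: insert c.com -> 10.0.0.7 (expiry=55+6=61). clock=55
Op 22: tick 11 -> clock=66. purged={c.com}
Op 23: insert f.com -> 10.0.0.8 (expiry=66+9=75). clock=66
Op 24: tick 3 -> clock=69.
Op 25: insert b.com -> 10.0.0.4 (expiry=69+10=79). clock=69
Op 26: tick 7 -> clock=76. purged={f.com}
Op 27: insert e.com -> 10.0.0.5 (expiry=76+4=80). clock=76
Op 28: insert b.com -> 10.0.0.1 (expiry=76+11=87). clock=76
Op 29: insert f.com -> 10.0.0.3 (expiry=76+15=91). clock=76
lookup d.com: not in cache (expired or never inserted)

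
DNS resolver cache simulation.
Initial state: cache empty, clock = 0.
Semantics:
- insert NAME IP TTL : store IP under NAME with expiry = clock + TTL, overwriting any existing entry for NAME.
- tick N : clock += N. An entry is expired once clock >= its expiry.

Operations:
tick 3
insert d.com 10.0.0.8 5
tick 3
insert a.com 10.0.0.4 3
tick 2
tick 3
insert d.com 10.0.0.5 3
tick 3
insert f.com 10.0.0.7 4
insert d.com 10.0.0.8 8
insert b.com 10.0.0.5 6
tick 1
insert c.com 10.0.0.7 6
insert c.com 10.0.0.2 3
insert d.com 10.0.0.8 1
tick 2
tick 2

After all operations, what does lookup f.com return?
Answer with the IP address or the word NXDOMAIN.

Answer: NXDOMAIN

Derivation:
Op 1: tick 3 -> clock=3.
Op 2: insert d.com -> 10.0.0.8 (expiry=3+5=8). clock=3
Op 3: tick 3 -> clock=6.
Op 4: insert a.com -> 10.0.0.4 (expiry=6+3=9). clock=6
Op 5: tick 2 -> clock=8. purged={d.com}
Op 6: tick 3 -> clock=11. purged={a.com}
Op 7: insert d.com -> 10.0.0.5 (expiry=11+3=14). clock=11
Op 8: tick 3 -> clock=14. purged={d.com}
Op 9: insert f.com -> 10.0.0.7 (expiry=14+4=18). clock=14
Op 10: insert d.com -> 10.0.0.8 (expiry=14+8=22). clock=14
Op 11: insert b.com -> 10.0.0.5 (expiry=14+6=20). clock=14
Op 12: tick 1 -> clock=15.
Op 13: insert c.com -> 10.0.0.7 (expiry=15+6=21). clock=15
Op 14: insert c.com -> 10.0.0.2 (expiry=15+3=18). clock=15
Op 15: insert d.com -> 10.0.0.8 (expiry=15+1=16). clock=15
Op 16: tick 2 -> clock=17. purged={d.com}
Op 17: tick 2 -> clock=19. purged={c.com,f.com}
lookup f.com: not in cache (expired or never inserted)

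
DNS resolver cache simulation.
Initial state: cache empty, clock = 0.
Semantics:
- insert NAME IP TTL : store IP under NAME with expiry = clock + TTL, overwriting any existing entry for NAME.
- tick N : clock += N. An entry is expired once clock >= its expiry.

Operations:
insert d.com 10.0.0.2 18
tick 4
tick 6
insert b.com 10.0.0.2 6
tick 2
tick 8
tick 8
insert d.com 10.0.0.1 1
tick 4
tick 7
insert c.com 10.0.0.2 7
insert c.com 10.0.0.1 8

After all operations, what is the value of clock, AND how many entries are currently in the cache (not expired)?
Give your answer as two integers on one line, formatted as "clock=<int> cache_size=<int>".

Answer: clock=39 cache_size=1

Derivation:
Op 1: insert d.com -> 10.0.0.2 (expiry=0+18=18). clock=0
Op 2: tick 4 -> clock=4.
Op 3: tick 6 -> clock=10.
Op 4: insert b.com -> 10.0.0.2 (expiry=10+6=16). clock=10
Op 5: tick 2 -> clock=12.
Op 6: tick 8 -> clock=20. purged={b.com,d.com}
Op 7: tick 8 -> clock=28.
Op 8: insert d.com -> 10.0.0.1 (expiry=28+1=29). clock=28
Op 9: tick 4 -> clock=32. purged={d.com}
Op 10: tick 7 -> clock=39.
Op 11: insert c.com -> 10.0.0.2 (expiry=39+7=46). clock=39
Op 12: insert c.com -> 10.0.0.1 (expiry=39+8=47). clock=39
Final clock = 39
Final cache (unexpired): {c.com} -> size=1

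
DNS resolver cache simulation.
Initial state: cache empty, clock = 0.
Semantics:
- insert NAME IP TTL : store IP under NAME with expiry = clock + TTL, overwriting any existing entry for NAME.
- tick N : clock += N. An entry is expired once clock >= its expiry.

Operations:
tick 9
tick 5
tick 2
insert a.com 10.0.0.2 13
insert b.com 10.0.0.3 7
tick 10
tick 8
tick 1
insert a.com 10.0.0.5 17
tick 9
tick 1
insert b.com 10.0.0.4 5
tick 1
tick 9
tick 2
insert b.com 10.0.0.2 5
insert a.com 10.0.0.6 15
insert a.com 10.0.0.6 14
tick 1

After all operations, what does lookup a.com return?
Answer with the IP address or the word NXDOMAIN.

Op 1: tick 9 -> clock=9.
Op 2: tick 5 -> clock=14.
Op 3: tick 2 -> clock=16.
Op 4: insert a.com -> 10.0.0.2 (expiry=16+13=29). clock=16
Op 5: insert b.com -> 10.0.0.3 (expiry=16+7=23). clock=16
Op 6: tick 10 -> clock=26. purged={b.com}
Op 7: tick 8 -> clock=34. purged={a.com}
Op 8: tick 1 -> clock=35.
Op 9: insert a.com -> 10.0.0.5 (expiry=35+17=52). clock=35
Op 10: tick 9 -> clock=44.
Op 11: tick 1 -> clock=45.
Op 12: insert b.com -> 10.0.0.4 (expiry=45+5=50). clock=45
Op 13: tick 1 -> clock=46.
Op 14: tick 9 -> clock=55. purged={a.com,b.com}
Op 15: tick 2 -> clock=57.
Op 16: insert b.com -> 10.0.0.2 (expiry=57+5=62). clock=57
Op 17: insert a.com -> 10.0.0.6 (expiry=57+15=72). clock=57
Op 18: insert a.com -> 10.0.0.6 (expiry=57+14=71). clock=57
Op 19: tick 1 -> clock=58.
lookup a.com: present, ip=10.0.0.6 expiry=71 > clock=58

Answer: 10.0.0.6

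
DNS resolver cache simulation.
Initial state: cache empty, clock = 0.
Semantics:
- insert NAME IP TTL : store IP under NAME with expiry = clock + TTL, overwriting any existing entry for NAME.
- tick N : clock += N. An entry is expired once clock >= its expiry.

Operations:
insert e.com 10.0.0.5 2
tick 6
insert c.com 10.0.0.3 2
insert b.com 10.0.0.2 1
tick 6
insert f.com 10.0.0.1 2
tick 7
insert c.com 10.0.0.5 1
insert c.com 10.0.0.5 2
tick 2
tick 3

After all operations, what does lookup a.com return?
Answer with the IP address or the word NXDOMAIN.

Answer: NXDOMAIN

Derivation:
Op 1: insert e.com -> 10.0.0.5 (expiry=0+2=2). clock=0
Op 2: tick 6 -> clock=6. purged={e.com}
Op 3: insert c.com -> 10.0.0.3 (expiry=6+2=8). clock=6
Op 4: insert b.com -> 10.0.0.2 (expiry=6+1=7). clock=6
Op 5: tick 6 -> clock=12. purged={b.com,c.com}
Op 6: insert f.com -> 10.0.0.1 (expiry=12+2=14). clock=12
Op 7: tick 7 -> clock=19. purged={f.com}
Op 8: insert c.com -> 10.0.0.5 (expiry=19+1=20). clock=19
Op 9: insert c.com -> 10.0.0.5 (expiry=19+2=21). clock=19
Op 10: tick 2 -> clock=21. purged={c.com}
Op 11: tick 3 -> clock=24.
lookup a.com: not in cache (expired or never inserted)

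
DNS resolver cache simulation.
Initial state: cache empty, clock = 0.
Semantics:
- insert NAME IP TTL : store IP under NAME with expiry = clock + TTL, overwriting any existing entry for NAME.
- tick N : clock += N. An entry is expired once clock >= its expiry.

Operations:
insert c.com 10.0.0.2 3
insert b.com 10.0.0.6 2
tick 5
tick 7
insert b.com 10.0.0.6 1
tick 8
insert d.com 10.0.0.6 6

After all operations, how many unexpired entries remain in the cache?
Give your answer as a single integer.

Op 1: insert c.com -> 10.0.0.2 (expiry=0+3=3). clock=0
Op 2: insert b.com -> 10.0.0.6 (expiry=0+2=2). clock=0
Op 3: tick 5 -> clock=5. purged={b.com,c.com}
Op 4: tick 7 -> clock=12.
Op 5: insert b.com -> 10.0.0.6 (expiry=12+1=13). clock=12
Op 6: tick 8 -> clock=20. purged={b.com}
Op 7: insert d.com -> 10.0.0.6 (expiry=20+6=26). clock=20
Final cache (unexpired): {d.com} -> size=1

Answer: 1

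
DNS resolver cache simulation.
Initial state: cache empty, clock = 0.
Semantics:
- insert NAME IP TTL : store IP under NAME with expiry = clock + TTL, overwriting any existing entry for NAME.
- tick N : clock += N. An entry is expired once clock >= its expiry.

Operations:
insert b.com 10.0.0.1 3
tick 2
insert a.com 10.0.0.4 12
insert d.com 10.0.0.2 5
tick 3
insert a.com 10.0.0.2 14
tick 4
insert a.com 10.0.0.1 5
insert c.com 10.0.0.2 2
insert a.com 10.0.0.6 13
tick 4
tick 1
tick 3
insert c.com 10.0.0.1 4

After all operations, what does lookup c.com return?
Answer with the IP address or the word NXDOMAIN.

Op 1: insert b.com -> 10.0.0.1 (expiry=0+3=3). clock=0
Op 2: tick 2 -> clock=2.
Op 3: insert a.com -> 10.0.0.4 (expiry=2+12=14). clock=2
Op 4: insert d.com -> 10.0.0.2 (expiry=2+5=7). clock=2
Op 5: tick 3 -> clock=5. purged={b.com}
Op 6: insert a.com -> 10.0.0.2 (expiry=5+14=19). clock=5
Op 7: tick 4 -> clock=9. purged={d.com}
Op 8: insert a.com -> 10.0.0.1 (expiry=9+5=14). clock=9
Op 9: insert c.com -> 10.0.0.2 (expiry=9+2=11). clock=9
Op 10: insert a.com -> 10.0.0.6 (expiry=9+13=22). clock=9
Op 11: tick 4 -> clock=13. purged={c.com}
Op 12: tick 1 -> clock=14.
Op 13: tick 3 -> clock=17.
Op 14: insert c.com -> 10.0.0.1 (expiry=17+4=21). clock=17
lookup c.com: present, ip=10.0.0.1 expiry=21 > clock=17

Answer: 10.0.0.1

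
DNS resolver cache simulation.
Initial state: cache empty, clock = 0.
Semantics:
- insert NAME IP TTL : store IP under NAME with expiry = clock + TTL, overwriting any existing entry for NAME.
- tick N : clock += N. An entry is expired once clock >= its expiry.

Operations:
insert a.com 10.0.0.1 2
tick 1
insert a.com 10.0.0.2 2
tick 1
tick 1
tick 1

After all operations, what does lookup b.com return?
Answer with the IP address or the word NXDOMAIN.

Answer: NXDOMAIN

Derivation:
Op 1: insert a.com -> 10.0.0.1 (expiry=0+2=2). clock=0
Op 2: tick 1 -> clock=1.
Op 3: insert a.com -> 10.0.0.2 (expiry=1+2=3). clock=1
Op 4: tick 1 -> clock=2.
Op 5: tick 1 -> clock=3. purged={a.com}
Op 6: tick 1 -> clock=4.
lookup b.com: not in cache (expired or never inserted)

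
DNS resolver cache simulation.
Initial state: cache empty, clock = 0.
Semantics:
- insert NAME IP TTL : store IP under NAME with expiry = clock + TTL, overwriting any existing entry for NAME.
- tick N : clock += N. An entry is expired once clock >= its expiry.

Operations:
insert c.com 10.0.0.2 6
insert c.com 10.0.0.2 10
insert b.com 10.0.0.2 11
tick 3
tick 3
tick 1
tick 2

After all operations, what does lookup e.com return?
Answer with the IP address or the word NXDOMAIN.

Op 1: insert c.com -> 10.0.0.2 (expiry=0+6=6). clock=0
Op 2: insert c.com -> 10.0.0.2 (expiry=0+10=10). clock=0
Op 3: insert b.com -> 10.0.0.2 (expiry=0+11=11). clock=0
Op 4: tick 3 -> clock=3.
Op 5: tick 3 -> clock=6.
Op 6: tick 1 -> clock=7.
Op 7: tick 2 -> clock=9.
lookup e.com: not in cache (expired or never inserted)

Answer: NXDOMAIN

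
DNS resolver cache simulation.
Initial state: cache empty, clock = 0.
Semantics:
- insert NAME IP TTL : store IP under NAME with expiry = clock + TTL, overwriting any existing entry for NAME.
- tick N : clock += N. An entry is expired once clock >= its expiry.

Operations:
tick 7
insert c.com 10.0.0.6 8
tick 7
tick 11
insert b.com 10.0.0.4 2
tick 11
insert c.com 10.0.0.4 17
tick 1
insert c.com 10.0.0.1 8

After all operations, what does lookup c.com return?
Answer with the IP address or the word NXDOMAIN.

Answer: 10.0.0.1

Derivation:
Op 1: tick 7 -> clock=7.
Op 2: insert c.com -> 10.0.0.6 (expiry=7+8=15). clock=7
Op 3: tick 7 -> clock=14.
Op 4: tick 11 -> clock=25. purged={c.com}
Op 5: insert b.com -> 10.0.0.4 (expiry=25+2=27). clock=25
Op 6: tick 11 -> clock=36. purged={b.com}
Op 7: insert c.com -> 10.0.0.4 (expiry=36+17=53). clock=36
Op 8: tick 1 -> clock=37.
Op 9: insert c.com -> 10.0.0.1 (expiry=37+8=45). clock=37
lookup c.com: present, ip=10.0.0.1 expiry=45 > clock=37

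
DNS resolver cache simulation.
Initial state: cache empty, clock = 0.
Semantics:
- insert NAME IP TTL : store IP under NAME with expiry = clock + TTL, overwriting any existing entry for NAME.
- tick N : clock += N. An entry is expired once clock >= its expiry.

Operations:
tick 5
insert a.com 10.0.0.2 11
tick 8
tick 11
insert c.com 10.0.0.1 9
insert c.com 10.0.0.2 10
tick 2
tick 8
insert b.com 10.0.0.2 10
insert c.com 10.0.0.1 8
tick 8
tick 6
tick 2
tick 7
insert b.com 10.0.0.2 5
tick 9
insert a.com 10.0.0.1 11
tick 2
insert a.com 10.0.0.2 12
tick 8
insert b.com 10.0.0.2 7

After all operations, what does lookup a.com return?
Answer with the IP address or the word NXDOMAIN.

Op 1: tick 5 -> clock=5.
Op 2: insert a.com -> 10.0.0.2 (expiry=5+11=16). clock=5
Op 3: tick 8 -> clock=13.
Op 4: tick 11 -> clock=24. purged={a.com}
Op 5: insert c.com -> 10.0.0.1 (expiry=24+9=33). clock=24
Op 6: insert c.com -> 10.0.0.2 (expiry=24+10=34). clock=24
Op 7: tick 2 -> clock=26.
Op 8: tick 8 -> clock=34. purged={c.com}
Op 9: insert b.com -> 10.0.0.2 (expiry=34+10=44). clock=34
Op 10: insert c.com -> 10.0.0.1 (expiry=34+8=42). clock=34
Op 11: tick 8 -> clock=42. purged={c.com}
Op 12: tick 6 -> clock=48. purged={b.com}
Op 13: tick 2 -> clock=50.
Op 14: tick 7 -> clock=57.
Op 15: insert b.com -> 10.0.0.2 (expiry=57+5=62). clock=57
Op 16: tick 9 -> clock=66. purged={b.com}
Op 17: insert a.com -> 10.0.0.1 (expiry=66+11=77). clock=66
Op 18: tick 2 -> clock=68.
Op 19: insert a.com -> 10.0.0.2 (expiry=68+12=80). clock=68
Op 20: tick 8 -> clock=76.
Op 21: insert b.com -> 10.0.0.2 (expiry=76+7=83). clock=76
lookup a.com: present, ip=10.0.0.2 expiry=80 > clock=76

Answer: 10.0.0.2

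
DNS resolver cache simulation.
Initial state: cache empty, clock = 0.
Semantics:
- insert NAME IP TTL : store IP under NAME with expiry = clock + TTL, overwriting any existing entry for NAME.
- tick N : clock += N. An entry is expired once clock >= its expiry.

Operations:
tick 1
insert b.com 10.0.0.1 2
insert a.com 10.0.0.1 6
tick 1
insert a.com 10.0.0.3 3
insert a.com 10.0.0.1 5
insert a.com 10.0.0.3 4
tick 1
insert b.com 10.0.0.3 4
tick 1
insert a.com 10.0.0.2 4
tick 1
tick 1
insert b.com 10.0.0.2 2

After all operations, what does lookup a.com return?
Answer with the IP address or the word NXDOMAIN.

Op 1: tick 1 -> clock=1.
Op 2: insert b.com -> 10.0.0.1 (expiry=1+2=3). clock=1
Op 3: insert a.com -> 10.0.0.1 (expiry=1+6=7). clock=1
Op 4: tick 1 -> clock=2.
Op 5: insert a.com -> 10.0.0.3 (expiry=2+3=5). clock=2
Op 6: insert a.com -> 10.0.0.1 (expiry=2+5=7). clock=2
Op 7: insert a.com -> 10.0.0.3 (expiry=2+4=6). clock=2
Op 8: tick 1 -> clock=3. purged={b.com}
Op 9: insert b.com -> 10.0.0.3 (expiry=3+4=7). clock=3
Op 10: tick 1 -> clock=4.
Op 11: insert a.com -> 10.0.0.2 (expiry=4+4=8). clock=4
Op 12: tick 1 -> clock=5.
Op 13: tick 1 -> clock=6.
Op 14: insert b.com -> 10.0.0.2 (expiry=6+2=8). clock=6
lookup a.com: present, ip=10.0.0.2 expiry=8 > clock=6

Answer: 10.0.0.2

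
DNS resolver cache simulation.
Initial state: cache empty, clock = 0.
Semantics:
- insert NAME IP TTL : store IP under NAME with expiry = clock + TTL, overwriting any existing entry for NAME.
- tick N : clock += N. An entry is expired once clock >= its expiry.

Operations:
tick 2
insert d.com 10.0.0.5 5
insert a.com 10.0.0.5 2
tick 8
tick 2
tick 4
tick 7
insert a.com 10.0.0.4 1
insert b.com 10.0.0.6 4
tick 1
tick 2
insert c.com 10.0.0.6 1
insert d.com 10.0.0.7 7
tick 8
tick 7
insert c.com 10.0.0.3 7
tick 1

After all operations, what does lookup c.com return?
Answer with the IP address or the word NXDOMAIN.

Answer: 10.0.0.3

Derivation:
Op 1: tick 2 -> clock=2.
Op 2: insert d.com -> 10.0.0.5 (expiry=2+5=7). clock=2
Op 3: insert a.com -> 10.0.0.5 (expiry=2+2=4). clock=2
Op 4: tick 8 -> clock=10. purged={a.com,d.com}
Op 5: tick 2 -> clock=12.
Op 6: tick 4 -> clock=16.
Op 7: tick 7 -> clock=23.
Op 8: insert a.com -> 10.0.0.4 (expiry=23+1=24). clock=23
Op 9: insert b.com -> 10.0.0.6 (expiry=23+4=27). clock=23
Op 10: tick 1 -> clock=24. purged={a.com}
Op 11: tick 2 -> clock=26.
Op 12: insert c.com -> 10.0.0.6 (expiry=26+1=27). clock=26
Op 13: insert d.com -> 10.0.0.7 (expiry=26+7=33). clock=26
Op 14: tick 8 -> clock=34. purged={b.com,c.com,d.com}
Op 15: tick 7 -> clock=41.
Op 16: insert c.com -> 10.0.0.3 (expiry=41+7=48). clock=41
Op 17: tick 1 -> clock=42.
lookup c.com: present, ip=10.0.0.3 expiry=48 > clock=42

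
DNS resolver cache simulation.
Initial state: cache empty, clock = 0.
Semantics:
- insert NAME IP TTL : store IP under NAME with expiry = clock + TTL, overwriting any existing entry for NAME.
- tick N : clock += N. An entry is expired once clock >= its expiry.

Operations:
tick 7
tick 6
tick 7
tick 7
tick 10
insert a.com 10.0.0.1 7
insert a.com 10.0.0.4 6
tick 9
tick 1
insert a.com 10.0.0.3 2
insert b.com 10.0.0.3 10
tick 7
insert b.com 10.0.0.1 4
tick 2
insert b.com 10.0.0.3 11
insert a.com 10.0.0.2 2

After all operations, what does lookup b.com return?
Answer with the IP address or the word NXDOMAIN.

Answer: 10.0.0.3

Derivation:
Op 1: tick 7 -> clock=7.
Op 2: tick 6 -> clock=13.
Op 3: tick 7 -> clock=20.
Op 4: tick 7 -> clock=27.
Op 5: tick 10 -> clock=37.
Op 6: insert a.com -> 10.0.0.1 (expiry=37+7=44). clock=37
Op 7: insert a.com -> 10.0.0.4 (expiry=37+6=43). clock=37
Op 8: tick 9 -> clock=46. purged={a.com}
Op 9: tick 1 -> clock=47.
Op 10: insert a.com -> 10.0.0.3 (expiry=47+2=49). clock=47
Op 11: insert b.com -> 10.0.0.3 (expiry=47+10=57). clock=47
Op 12: tick 7 -> clock=54. purged={a.com}
Op 13: insert b.com -> 10.0.0.1 (expiry=54+4=58). clock=54
Op 14: tick 2 -> clock=56.
Op 15: insert b.com -> 10.0.0.3 (expiry=56+11=67). clock=56
Op 16: insert a.com -> 10.0.0.2 (expiry=56+2=58). clock=56
lookup b.com: present, ip=10.0.0.3 expiry=67 > clock=56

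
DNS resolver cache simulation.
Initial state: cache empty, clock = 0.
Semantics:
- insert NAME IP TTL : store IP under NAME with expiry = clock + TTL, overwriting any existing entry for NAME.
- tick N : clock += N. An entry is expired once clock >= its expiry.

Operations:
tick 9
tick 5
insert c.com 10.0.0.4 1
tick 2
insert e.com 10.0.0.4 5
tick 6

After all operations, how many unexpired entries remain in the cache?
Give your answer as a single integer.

Answer: 0

Derivation:
Op 1: tick 9 -> clock=9.
Op 2: tick 5 -> clock=14.
Op 3: insert c.com -> 10.0.0.4 (expiry=14+1=15). clock=14
Op 4: tick 2 -> clock=16. purged={c.com}
Op 5: insert e.com -> 10.0.0.4 (expiry=16+5=21). clock=16
Op 6: tick 6 -> clock=22. purged={e.com}
Final cache (unexpired): {} -> size=0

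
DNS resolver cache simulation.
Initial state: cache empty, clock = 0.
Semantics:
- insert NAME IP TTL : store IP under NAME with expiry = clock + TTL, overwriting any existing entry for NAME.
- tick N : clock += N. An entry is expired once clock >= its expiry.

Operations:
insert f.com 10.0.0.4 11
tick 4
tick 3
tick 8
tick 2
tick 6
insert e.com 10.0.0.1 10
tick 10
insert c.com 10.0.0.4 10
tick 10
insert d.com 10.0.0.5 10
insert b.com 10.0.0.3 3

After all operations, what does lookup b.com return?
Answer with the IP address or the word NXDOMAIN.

Answer: 10.0.0.3

Derivation:
Op 1: insert f.com -> 10.0.0.4 (expiry=0+11=11). clock=0
Op 2: tick 4 -> clock=4.
Op 3: tick 3 -> clock=7.
Op 4: tick 8 -> clock=15. purged={f.com}
Op 5: tick 2 -> clock=17.
Op 6: tick 6 -> clock=23.
Op 7: insert e.com -> 10.0.0.1 (expiry=23+10=33). clock=23
Op 8: tick 10 -> clock=33. purged={e.com}
Op 9: insert c.com -> 10.0.0.4 (expiry=33+10=43). clock=33
Op 10: tick 10 -> clock=43. purged={c.com}
Op 11: insert d.com -> 10.0.0.5 (expiry=43+10=53). clock=43
Op 12: insert b.com -> 10.0.0.3 (expiry=43+3=46). clock=43
lookup b.com: present, ip=10.0.0.3 expiry=46 > clock=43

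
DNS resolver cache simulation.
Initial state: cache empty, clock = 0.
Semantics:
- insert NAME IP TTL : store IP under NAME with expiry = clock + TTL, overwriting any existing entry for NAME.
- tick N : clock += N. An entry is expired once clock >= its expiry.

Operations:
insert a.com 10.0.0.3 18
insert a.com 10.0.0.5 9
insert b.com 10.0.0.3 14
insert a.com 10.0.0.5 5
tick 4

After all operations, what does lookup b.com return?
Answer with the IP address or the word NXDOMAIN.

Answer: 10.0.0.3

Derivation:
Op 1: insert a.com -> 10.0.0.3 (expiry=0+18=18). clock=0
Op 2: insert a.com -> 10.0.0.5 (expiry=0+9=9). clock=0
Op 3: insert b.com -> 10.0.0.3 (expiry=0+14=14). clock=0
Op 4: insert a.com -> 10.0.0.5 (expiry=0+5=5). clock=0
Op 5: tick 4 -> clock=4.
lookup b.com: present, ip=10.0.0.3 expiry=14 > clock=4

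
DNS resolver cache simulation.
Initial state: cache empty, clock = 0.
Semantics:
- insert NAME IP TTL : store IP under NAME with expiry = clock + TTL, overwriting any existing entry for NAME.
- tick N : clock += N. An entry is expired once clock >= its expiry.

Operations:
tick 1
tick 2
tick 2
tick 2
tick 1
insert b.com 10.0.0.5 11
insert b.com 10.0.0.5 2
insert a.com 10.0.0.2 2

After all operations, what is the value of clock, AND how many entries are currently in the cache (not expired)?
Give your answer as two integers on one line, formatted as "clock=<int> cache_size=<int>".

Answer: clock=8 cache_size=2

Derivation:
Op 1: tick 1 -> clock=1.
Op 2: tick 2 -> clock=3.
Op 3: tick 2 -> clock=5.
Op 4: tick 2 -> clock=7.
Op 5: tick 1 -> clock=8.
Op 6: insert b.com -> 10.0.0.5 (expiry=8+11=19). clock=8
Op 7: insert b.com -> 10.0.0.5 (expiry=8+2=10). clock=8
Op 8: insert a.com -> 10.0.0.2 (expiry=8+2=10). clock=8
Final clock = 8
Final cache (unexpired): {a.com,b.com} -> size=2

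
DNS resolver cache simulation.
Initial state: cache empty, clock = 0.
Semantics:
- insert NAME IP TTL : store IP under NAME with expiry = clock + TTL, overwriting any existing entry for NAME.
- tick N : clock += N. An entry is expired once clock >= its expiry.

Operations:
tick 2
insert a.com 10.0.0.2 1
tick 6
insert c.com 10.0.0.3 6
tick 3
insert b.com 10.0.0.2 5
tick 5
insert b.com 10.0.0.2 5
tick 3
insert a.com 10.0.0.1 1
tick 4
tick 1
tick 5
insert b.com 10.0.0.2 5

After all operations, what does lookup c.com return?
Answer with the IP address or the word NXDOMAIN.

Answer: NXDOMAIN

Derivation:
Op 1: tick 2 -> clock=2.
Op 2: insert a.com -> 10.0.0.2 (expiry=2+1=3). clock=2
Op 3: tick 6 -> clock=8. purged={a.com}
Op 4: insert c.com -> 10.0.0.3 (expiry=8+6=14). clock=8
Op 5: tick 3 -> clock=11.
Op 6: insert b.com -> 10.0.0.2 (expiry=11+5=16). clock=11
Op 7: tick 5 -> clock=16. purged={b.com,c.com}
Op 8: insert b.com -> 10.0.0.2 (expiry=16+5=21). clock=16
Op 9: tick 3 -> clock=19.
Op 10: insert a.com -> 10.0.0.1 (expiry=19+1=20). clock=19
Op 11: tick 4 -> clock=23. purged={a.com,b.com}
Op 12: tick 1 -> clock=24.
Op 13: tick 5 -> clock=29.
Op 14: insert b.com -> 10.0.0.2 (expiry=29+5=34). clock=29
lookup c.com: not in cache (expired or never inserted)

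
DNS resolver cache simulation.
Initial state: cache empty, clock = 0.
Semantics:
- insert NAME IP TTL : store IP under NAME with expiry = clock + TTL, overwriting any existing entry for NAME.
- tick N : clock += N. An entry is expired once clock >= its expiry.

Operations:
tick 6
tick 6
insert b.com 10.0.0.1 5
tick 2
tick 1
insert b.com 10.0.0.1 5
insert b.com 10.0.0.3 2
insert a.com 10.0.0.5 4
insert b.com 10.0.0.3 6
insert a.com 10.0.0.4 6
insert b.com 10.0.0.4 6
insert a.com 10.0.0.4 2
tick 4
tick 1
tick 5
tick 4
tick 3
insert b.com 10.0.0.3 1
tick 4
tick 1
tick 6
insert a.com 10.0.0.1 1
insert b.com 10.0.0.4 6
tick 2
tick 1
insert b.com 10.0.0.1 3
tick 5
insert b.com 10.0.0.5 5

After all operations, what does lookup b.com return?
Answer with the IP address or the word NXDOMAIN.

Op 1: tick 6 -> clock=6.
Op 2: tick 6 -> clock=12.
Op 3: insert b.com -> 10.0.0.1 (expiry=12+5=17). clock=12
Op 4: tick 2 -> clock=14.
Op 5: tick 1 -> clock=15.
Op 6: insert b.com -> 10.0.0.1 (expiry=15+5=20). clock=15
Op 7: insert b.com -> 10.0.0.3 (expiry=15+2=17). clock=15
Op 8: insert a.com -> 10.0.0.5 (expiry=15+4=19). clock=15
Op 9: insert b.com -> 10.0.0.3 (expiry=15+6=21). clock=15
Op 10: insert a.com -> 10.0.0.4 (expiry=15+6=21). clock=15
Op 11: insert b.com -> 10.0.0.4 (expiry=15+6=21). clock=15
Op 12: insert a.com -> 10.0.0.4 (expiry=15+2=17). clock=15
Op 13: tick 4 -> clock=19. purged={a.com}
Op 14: tick 1 -> clock=20.
Op 15: tick 5 -> clock=25. purged={b.com}
Op 16: tick 4 -> clock=29.
Op 17: tick 3 -> clock=32.
Op 18: insert b.com -> 10.0.0.3 (expiry=32+1=33). clock=32
Op 19: tick 4 -> clock=36. purged={b.com}
Op 20: tick 1 -> clock=37.
Op 21: tick 6 -> clock=43.
Op 22: insert a.com -> 10.0.0.1 (expiry=43+1=44). clock=43
Op 23: insert b.com -> 10.0.0.4 (expiry=43+6=49). clock=43
Op 24: tick 2 -> clock=45. purged={a.com}
Op 25: tick 1 -> clock=46.
Op 26: insert b.com -> 10.0.0.1 (expiry=46+3=49). clock=46
Op 27: tick 5 -> clock=51. purged={b.com}
Op 28: insert b.com -> 10.0.0.5 (expiry=51+5=56). clock=51
lookup b.com: present, ip=10.0.0.5 expiry=56 > clock=51

Answer: 10.0.0.5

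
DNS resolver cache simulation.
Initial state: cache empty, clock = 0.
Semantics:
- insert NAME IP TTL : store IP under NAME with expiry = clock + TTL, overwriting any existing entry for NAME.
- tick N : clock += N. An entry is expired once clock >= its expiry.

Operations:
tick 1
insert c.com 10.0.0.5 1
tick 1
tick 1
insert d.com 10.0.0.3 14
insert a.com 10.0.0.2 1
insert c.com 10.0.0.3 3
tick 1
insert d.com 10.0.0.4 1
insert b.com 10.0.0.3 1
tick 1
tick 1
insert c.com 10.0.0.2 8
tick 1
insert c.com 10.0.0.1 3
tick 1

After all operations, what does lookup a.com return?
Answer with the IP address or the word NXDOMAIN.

Op 1: tick 1 -> clock=1.
Op 2: insert c.com -> 10.0.0.5 (expiry=1+1=2). clock=1
Op 3: tick 1 -> clock=2. purged={c.com}
Op 4: tick 1 -> clock=3.
Op 5: insert d.com -> 10.0.0.3 (expiry=3+14=17). clock=3
Op 6: insert a.com -> 10.0.0.2 (expiry=3+1=4). clock=3
Op 7: insert c.com -> 10.0.0.3 (expiry=3+3=6). clock=3
Op 8: tick 1 -> clock=4. purged={a.com}
Op 9: insert d.com -> 10.0.0.4 (expiry=4+1=5). clock=4
Op 10: insert b.com -> 10.0.0.3 (expiry=4+1=5). clock=4
Op 11: tick 1 -> clock=5. purged={b.com,d.com}
Op 12: tick 1 -> clock=6. purged={c.com}
Op 13: insert c.com -> 10.0.0.2 (expiry=6+8=14). clock=6
Op 14: tick 1 -> clock=7.
Op 15: insert c.com -> 10.0.0.1 (expiry=7+3=10). clock=7
Op 16: tick 1 -> clock=8.
lookup a.com: not in cache (expired or never inserted)

Answer: NXDOMAIN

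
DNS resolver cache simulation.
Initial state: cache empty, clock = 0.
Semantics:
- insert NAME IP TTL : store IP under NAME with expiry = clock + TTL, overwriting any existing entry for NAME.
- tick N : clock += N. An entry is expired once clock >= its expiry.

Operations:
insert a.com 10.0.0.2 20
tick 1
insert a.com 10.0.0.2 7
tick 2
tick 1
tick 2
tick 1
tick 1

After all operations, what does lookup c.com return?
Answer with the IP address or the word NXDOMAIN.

Op 1: insert a.com -> 10.0.0.2 (expiry=0+20=20). clock=0
Op 2: tick 1 -> clock=1.
Op 3: insert a.com -> 10.0.0.2 (expiry=1+7=8). clock=1
Op 4: tick 2 -> clock=3.
Op 5: tick 1 -> clock=4.
Op 6: tick 2 -> clock=6.
Op 7: tick 1 -> clock=7.
Op 8: tick 1 -> clock=8. purged={a.com}
lookup c.com: not in cache (expired or never inserted)

Answer: NXDOMAIN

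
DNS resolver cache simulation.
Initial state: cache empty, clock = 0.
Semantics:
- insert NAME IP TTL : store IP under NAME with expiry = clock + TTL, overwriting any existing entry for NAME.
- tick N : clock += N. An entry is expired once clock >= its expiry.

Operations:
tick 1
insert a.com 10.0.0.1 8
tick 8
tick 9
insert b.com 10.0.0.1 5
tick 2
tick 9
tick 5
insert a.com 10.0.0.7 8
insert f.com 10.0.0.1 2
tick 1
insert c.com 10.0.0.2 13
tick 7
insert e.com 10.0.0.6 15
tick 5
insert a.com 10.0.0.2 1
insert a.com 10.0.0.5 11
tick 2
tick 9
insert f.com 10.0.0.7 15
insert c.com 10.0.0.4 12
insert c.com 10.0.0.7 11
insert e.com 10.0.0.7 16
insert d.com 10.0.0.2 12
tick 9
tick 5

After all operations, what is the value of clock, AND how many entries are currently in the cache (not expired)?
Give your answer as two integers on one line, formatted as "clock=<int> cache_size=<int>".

Op 1: tick 1 -> clock=1.
Op 2: insert a.com -> 10.0.0.1 (expiry=1+8=9). clock=1
Op 3: tick 8 -> clock=9. purged={a.com}
Op 4: tick 9 -> clock=18.
Op 5: insert b.com -> 10.0.0.1 (expiry=18+5=23). clock=18
Op 6: tick 2 -> clock=20.
Op 7: tick 9 -> clock=29. purged={b.com}
Op 8: tick 5 -> clock=34.
Op 9: insert a.com -> 10.0.0.7 (expiry=34+8=42). clock=34
Op 10: insert f.com -> 10.0.0.1 (expiry=34+2=36). clock=34
Op 11: tick 1 -> clock=35.
Op 12: insert c.com -> 10.0.0.2 (expiry=35+13=48). clock=35
Op 13: tick 7 -> clock=42. purged={a.com,f.com}
Op 14: insert e.com -> 10.0.0.6 (expiry=42+15=57). clock=42
Op 15: tick 5 -> clock=47.
Op 16: insert a.com -> 10.0.0.2 (expiry=47+1=48). clock=47
Op 17: insert a.com -> 10.0.0.5 (expiry=47+11=58). clock=47
Op 18: tick 2 -> clock=49. purged={c.com}
Op 19: tick 9 -> clock=58. purged={a.com,e.com}
Op 20: insert f.com -> 10.0.0.7 (expiry=58+15=73). clock=58
Op 21: insert c.com -> 10.0.0.4 (expiry=58+12=70). clock=58
Op 22: insert c.com -> 10.0.0.7 (expiry=58+11=69). clock=58
Op 23: insert e.com -> 10.0.0.7 (expiry=58+16=74). clock=58
Op 24: insert d.com -> 10.0.0.2 (expiry=58+12=70). clock=58
Op 25: tick 9 -> clock=67.
Op 26: tick 5 -> clock=72. purged={c.com,d.com}
Final clock = 72
Final cache (unexpired): {e.com,f.com} -> size=2

Answer: clock=72 cache_size=2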